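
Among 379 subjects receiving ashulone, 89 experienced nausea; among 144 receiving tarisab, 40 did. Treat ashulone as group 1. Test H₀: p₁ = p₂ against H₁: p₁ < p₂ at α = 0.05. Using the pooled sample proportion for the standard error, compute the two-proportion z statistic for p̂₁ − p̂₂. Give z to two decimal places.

p̂₁ = 89/379 ≈ 0.2348, p̂₂ = 40/144 ≈ 0.2778.
Pooled p̂ = (89+40)/(379+144) = 129/523 = 0.2467.
SE = √(p̂(1−p̂)(1/n₁+1/n₂)) = √(0.2467·0.7533·0.00958297) = √(0.00178067) = 0.0422.
z = (0.2348 − 0.2778)/0.0422 = -0.0430/0.0422 = -1.02.
p-value = P(Z < -1.018) ≈ 0.1544, so at α = 0.05 we fail to reject H₀.

z = -1.02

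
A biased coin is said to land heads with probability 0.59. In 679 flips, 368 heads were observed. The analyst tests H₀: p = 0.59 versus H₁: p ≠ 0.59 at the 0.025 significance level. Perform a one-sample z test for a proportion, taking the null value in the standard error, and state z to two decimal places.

p̂ = 368/679 = 0.5420.
SE = √(p₀(1−p₀)/n) = √(0.2419/679) = 0.0189.
z = (0.5420 − 0.59)/0.0189 = -0.0480/0.0189 = -2.54.
Two-sided p-value ≈ 2·Φ(−2.544) = 0.0109; since p < α = 0.025, reject H₀.

z = -2.54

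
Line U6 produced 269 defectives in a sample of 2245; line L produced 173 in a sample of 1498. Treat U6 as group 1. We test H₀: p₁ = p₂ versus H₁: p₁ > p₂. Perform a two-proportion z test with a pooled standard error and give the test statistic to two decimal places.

p̂₁ = 269/2245 = 0.1198, p̂₂ = 173/1498 = 0.1155.
Pooled p̂ = (269+173)/(2245+1498) = 442/3743 = 0.1181.
SE = √(0.104143 × 0.00111299) = 0.0108.
z = (0.1198 − 0.1155)/0.0108 = 0.0043/0.0108 = 0.40.
p-value = P(Z > 0.403) ≈ 0.3436.

z = 0.40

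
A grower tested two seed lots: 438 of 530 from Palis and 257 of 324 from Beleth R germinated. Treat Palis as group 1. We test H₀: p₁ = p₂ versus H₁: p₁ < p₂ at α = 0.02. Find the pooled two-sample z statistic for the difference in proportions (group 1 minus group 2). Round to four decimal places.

z = 1.2096

p̂₁ = 438/530 ≈ 0.826415, p̂₂ = 257/324 ≈ 0.793210.
Pooled p̂ = (438+257)/(530+324) = 695/854 = 0.813817.
SE = √(p̂(1−p̂)(1/n₁+1/n₂)) = √(0.813817·0.186183·0.00497321) = √(0.000753535) = 0.027451.
z = (0.826415 − 0.793210)/0.027451 = 0.033205/0.027451 = 1.2096.
p-value = P(Z < 1.210) ≈ 0.8868. With α = 0.02, fail to reject H₀.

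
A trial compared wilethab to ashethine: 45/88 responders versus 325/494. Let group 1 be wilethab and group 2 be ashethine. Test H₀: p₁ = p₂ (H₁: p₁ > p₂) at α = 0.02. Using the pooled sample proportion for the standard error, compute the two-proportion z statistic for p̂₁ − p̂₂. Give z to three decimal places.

z = -2.632

p̂₁ = 45/88 = 0.51136, p̂₂ = 325/494 = 0.65789.
Pooled p̂ = (45+325)/(88+494) = 370/582 = 0.63574.
SE = √(0.231575 × 0.0133879) = 0.05568.
z = (0.51136 − 0.65789)/0.05568 = -0.14653/0.05568 = -2.632.
p-value = P(Z > -2.632) ≈ 0.9958, so at α = 0.02 we fail to reject H₀.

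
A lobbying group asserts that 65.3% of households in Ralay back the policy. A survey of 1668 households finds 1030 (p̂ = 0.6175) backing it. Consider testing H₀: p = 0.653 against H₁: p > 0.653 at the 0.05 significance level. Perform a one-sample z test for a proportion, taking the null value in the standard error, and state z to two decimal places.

p̂ = 1030/1668 ≈ 0.617506.
SE = √(p₀(1−p₀)/n) = √(0.22659/1668) = 0.011655.
z = (0.617506 − 0.653)/0.011655 = -0.035494/0.011655 = -3.05.
p-value = P(Z > -3.045) ≈ 0.9988; since p > α = 0.05, fail to reject H₀.

z = -3.05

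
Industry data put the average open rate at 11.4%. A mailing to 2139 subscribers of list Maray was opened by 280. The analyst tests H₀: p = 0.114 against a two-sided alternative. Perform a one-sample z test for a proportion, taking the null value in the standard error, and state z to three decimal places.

p̂ = 280/2139 = 0.13090.
Standard error under H₀: √(0.114×0.886/2139) = 0.00687.
z = (0.13090 − 0.114)/0.00687 = 0.01690/0.00687 = 2.460.
Two-sided p-value ≈ 2·Φ(−2.460) = 0.0139.

z = 2.460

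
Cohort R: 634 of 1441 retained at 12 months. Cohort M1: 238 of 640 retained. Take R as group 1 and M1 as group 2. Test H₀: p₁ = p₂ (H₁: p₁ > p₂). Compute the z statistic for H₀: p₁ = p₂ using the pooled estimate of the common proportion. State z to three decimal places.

z = 2.905

p̂₁ = 634/1441 ≈ 0.43997, p̂₂ = 238/640 ≈ 0.37188.
Pooled p̂ = (634+238)/(1441+640) = 872/2081 = 0.41903.
SE = √(0.243444 × 0.00225646) = 0.02344.
z = (0.43997 − 0.37188)/0.02344 = 0.06809/0.02344 = 2.905.
p-value = P(Z > 2.905) ≈ 0.0018.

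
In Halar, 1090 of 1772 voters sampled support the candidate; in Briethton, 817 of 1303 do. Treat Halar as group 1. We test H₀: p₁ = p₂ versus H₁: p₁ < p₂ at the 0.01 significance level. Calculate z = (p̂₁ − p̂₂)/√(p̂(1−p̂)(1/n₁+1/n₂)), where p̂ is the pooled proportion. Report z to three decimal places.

p̂₁ = 1090/1772 = 0.61512, p̂₂ = 817/1303 = 0.62701.
Pooled p̂ = (1090+817)/(1772+1303) = 1907/3075 = 0.62016.
SE = √(p̂(1−p̂)(1/n₁+1/n₂)) = √(0.62016·0.37984·0.00133179) = √(0.000313719) = 0.01771.
z = (0.61512 − 0.62701)/0.01771 = -0.01189/0.01771 = -0.671.
p-value = P(Z < -0.671) ≈ 0.2510, so at α = 0.01 we fail to reject H₀.

z = -0.671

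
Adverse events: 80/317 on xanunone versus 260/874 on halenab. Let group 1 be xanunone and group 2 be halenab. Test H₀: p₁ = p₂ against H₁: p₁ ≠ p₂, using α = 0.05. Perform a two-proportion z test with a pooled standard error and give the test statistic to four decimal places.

z = -1.5236

p̂₁ = 80/317 ≈ 0.252366, p̂₂ = 260/874 ≈ 0.297483.
Pooled p̂ = (80+260)/(317+874) = 340/1191 = 0.285474.
SE = √(0.203979 × 0.00429874) = 0.029612.
z = (0.252366 − 0.297483)/0.029612 = -0.045117/0.029612 = -1.5236.
Two-sided p-value ≈ 2·Φ(−1.524) = 0.1276, so at α = 0.05 we fail to reject H₀.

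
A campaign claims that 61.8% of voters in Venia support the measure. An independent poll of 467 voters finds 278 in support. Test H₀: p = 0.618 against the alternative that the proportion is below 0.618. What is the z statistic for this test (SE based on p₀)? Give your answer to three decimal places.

p̂ = 278/467 = 0.59529.
SE = √(p₀(1−p₀)/n) = √(0.23608/467) = 0.02248.
z = (0.59529 − 0.618)/0.02248 = -0.02271/0.02248 = -1.010.

z = -1.010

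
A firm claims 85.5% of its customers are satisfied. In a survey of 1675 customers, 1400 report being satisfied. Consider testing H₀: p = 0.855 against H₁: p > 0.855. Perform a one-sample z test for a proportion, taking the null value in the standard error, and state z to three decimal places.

p̂ = 1400/1675 ≈ 0.835821.
SE = √(p₀(1−p₀)/n) = √(0.12398/1675) = 0.008603.
z = (0.835821 − 0.855)/0.008603 = -0.019179/0.008603 = -2.229.

z = -2.229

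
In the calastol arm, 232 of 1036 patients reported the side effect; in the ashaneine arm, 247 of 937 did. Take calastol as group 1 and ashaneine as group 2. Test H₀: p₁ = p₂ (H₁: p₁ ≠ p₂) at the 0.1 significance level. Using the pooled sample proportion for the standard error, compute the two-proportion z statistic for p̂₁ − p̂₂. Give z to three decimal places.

p̂₁ = 232/1036 ≈ 0.22394, p̂₂ = 247/937 ≈ 0.26361.
Pooled p̂ = (232+247)/(1036+937) = 479/1973 = 0.24278.
SE = √(0.183837 × 0.00203249) = 0.01933.
z = (0.22394 − 0.26361)/0.01933 = -0.03967/0.01933 = -2.052.
p-value = 2·P(Z > 2.052) ≈ 0.0401; since p < α = 0.1, reject H₀.

z = -2.052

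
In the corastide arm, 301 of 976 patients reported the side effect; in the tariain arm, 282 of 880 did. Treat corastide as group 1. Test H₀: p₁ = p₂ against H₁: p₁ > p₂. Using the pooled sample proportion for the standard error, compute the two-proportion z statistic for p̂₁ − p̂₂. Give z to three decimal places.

p̂₁ = 301/976 = 0.308402, p̂₂ = 282/880 = 0.320455.
Pooled p̂ = (301+282)/(976+880) = 583/1856 = 0.314116.
SE = √(0.215447 × 0.00216095) = 0.021577.
z = (0.308402 − 0.320455)/0.021577 = -0.012053/0.021577 = -0.559.
p-value = P(Z > -0.559) ≈ 0.7118.

z = -0.559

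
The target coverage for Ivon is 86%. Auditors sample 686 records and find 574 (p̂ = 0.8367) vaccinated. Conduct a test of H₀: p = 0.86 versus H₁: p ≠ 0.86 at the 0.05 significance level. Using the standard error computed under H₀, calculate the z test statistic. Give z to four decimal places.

z = -1.7561

p̂ = 574/686 = 0.836735.
Under H₀, SE = √(0.86·0.14/686) = √(0.00017551) = 0.013248.
z = (0.836735 − 0.86)/0.013248 = -0.023265/0.013248 = -1.7561.
Two-sided p-value ≈ 2·Φ(−1.756) = 0.0791, so at α = 0.05 we fail to reject H₀.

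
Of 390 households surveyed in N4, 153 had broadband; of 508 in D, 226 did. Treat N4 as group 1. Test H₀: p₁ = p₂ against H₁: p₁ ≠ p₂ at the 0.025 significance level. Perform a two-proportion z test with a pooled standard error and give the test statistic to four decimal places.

p̂₁ = 153/390 ≈ 0.392308, p̂₂ = 226/508 ≈ 0.444882.
Pooled p̂ = (153+226)/(390+508) = 379/898 = 0.422049.
SE = √(p̂(1−p̂)(1/n₁+1/n₂)) = √(0.422049·0.577951·0.00453261) = √(0.00110561) = 0.033251.
z = (0.392308 − 0.444882)/0.033251 = -0.052574/0.033251 = -1.5811.
p-value = 2·P(Z > 1.581) ≈ 0.1138, so at α = 0.025 we fail to reject H₀.

z = -1.5811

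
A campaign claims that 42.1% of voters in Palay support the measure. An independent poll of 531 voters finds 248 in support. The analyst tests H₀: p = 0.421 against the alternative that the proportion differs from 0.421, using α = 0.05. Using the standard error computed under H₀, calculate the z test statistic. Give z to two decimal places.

p̂ = 248/531 = 0.4670.
SE = √(p₀(1−p₀)/n) = √(0.24376/531) = 0.0214.
z = (0.4670 − 0.421)/0.0214 = 0.0460/0.0214 = 2.15.
p-value = 2·P(Z > 2.149) ≈ 0.0316. With α = 0.05, reject H₀.

z = 2.15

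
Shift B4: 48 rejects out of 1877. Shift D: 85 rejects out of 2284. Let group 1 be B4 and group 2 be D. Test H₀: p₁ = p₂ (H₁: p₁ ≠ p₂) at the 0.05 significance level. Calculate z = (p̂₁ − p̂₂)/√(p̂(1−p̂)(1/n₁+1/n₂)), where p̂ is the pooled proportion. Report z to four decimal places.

z = -2.1245

p̂₁ = 48/1877 ≈ 0.025573, p̂₂ = 85/2284 ≈ 0.037215.
Pooled p̂ = (48+85)/(1877+2284) = 133/4161 = 0.031963.
SE = √(0.0309418 × 0.000970593) = 0.005480.
z = (0.025573 − 0.037215)/0.005480 = -0.011642/0.005480 = -2.1245.
p-value = 2·P(Z > 2.125) ≈ 0.0336. With α = 0.05, reject H₀.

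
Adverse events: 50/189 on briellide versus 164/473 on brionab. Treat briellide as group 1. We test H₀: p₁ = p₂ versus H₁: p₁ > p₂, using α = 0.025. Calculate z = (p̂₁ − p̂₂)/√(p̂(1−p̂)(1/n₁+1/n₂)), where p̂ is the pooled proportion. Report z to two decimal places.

z = -2.04

p̂₁ = 50/189 = 0.2646, p̂₂ = 164/473 = 0.3467.
Pooled p̂ = (50+164)/(189+473) = 214/662 = 0.3233.
SE = √(0.218764 × 0.00740517) = 0.0402.
z = (0.2646 − 0.3467)/0.0402 = -0.0821/0.0402 = -2.04.
p-value = P(Z > -2.042) ≈ 0.9794, so at α = 0.025 we fail to reject H₀.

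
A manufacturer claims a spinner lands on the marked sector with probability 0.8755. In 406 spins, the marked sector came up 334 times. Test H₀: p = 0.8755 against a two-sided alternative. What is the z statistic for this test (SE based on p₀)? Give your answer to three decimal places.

z = -3.225

p̂ = 334/406 ≈ 0.822660.
Under H₀, SE = √(0.8755·0.1245/406) = √(0.000268472) = 0.016385.
z = (0.822660 − 0.8755)/0.016385 = -0.052840/0.016385 = -3.225.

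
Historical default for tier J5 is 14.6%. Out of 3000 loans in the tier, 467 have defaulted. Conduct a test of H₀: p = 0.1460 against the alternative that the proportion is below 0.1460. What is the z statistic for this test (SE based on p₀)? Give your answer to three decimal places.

p̂ = 467/3000 = 0.15567.
SE = √(p₀(1−p₀)/n) = √(0.12468/3000) = 0.00645.
z = (0.15567 − 0.146)/0.00645 = 0.00967/0.00645 = 1.499.

z = 1.499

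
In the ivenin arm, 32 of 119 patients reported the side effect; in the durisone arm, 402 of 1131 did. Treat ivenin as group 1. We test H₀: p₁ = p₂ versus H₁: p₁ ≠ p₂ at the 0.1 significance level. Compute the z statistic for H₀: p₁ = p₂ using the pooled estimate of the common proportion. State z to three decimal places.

p̂₁ = 32/119 = 0.26891, p̂₂ = 402/1131 = 0.35544.
Pooled p̂ = (32+402)/(119+1131) = 434/1250 = 0.34720.
SE = √(0.226652 × 0.00928753) = 0.04588.
z = (0.26891 − 0.35544)/0.04588 = -0.08653/0.04588 = -1.886.
Two-sided p-value ≈ 2·Φ(−1.886) = 0.0593, so at α = 0.1 we reject H₀.

z = -1.886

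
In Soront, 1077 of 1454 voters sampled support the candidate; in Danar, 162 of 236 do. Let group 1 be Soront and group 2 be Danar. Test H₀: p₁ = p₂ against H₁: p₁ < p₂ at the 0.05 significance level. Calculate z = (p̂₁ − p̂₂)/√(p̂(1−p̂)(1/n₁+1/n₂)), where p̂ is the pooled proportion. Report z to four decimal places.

p̂₁ = 1077/1454 ≈ 0.740715, p̂₂ = 162/236 ≈ 0.686441.
Pooled p̂ = (1077+162)/(1454+236) = 1239/1690 = 0.733136.
SE = √(p̂(1−p̂)(1/n₁+1/n₂)) = √(0.733136·0.266864·0.00492505) = √(0.000963573) = 0.031041.
z = (0.740715 − 0.686441)/0.031041 = 0.054274/0.031041 = 1.7485.
p-value = P(Z < 1.748) ≈ 0.9598, so at α = 0.05 we fail to reject H₀.

z = 1.7485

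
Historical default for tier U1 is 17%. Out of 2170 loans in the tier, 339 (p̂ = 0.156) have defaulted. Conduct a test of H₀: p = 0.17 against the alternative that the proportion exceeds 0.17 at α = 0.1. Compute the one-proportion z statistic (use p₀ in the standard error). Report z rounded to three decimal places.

z = -1.709

p̂ = 339/2170 ≈ 0.156221.
Under H₀, SE = √(0.17·0.83/2170) = √(6.5023e-05) = 0.008064.
z = (0.156221 − 0.17)/0.008064 = -0.013779/0.008064 = -1.709.
p-value = P(Z > -1.709) ≈ 0.9563. With α = 0.1, fail to reject H₀.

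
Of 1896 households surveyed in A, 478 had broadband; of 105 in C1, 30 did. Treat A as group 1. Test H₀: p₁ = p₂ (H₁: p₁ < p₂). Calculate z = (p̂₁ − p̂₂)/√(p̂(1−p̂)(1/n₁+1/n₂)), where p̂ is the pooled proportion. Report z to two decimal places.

p̂₁ = 478/1896 = 0.2521, p̂₂ = 30/105 = 0.2857.
Pooled p̂ = (478+30)/(1896+105) = 508/2001 = 0.2539.
SE = √(p̂(1−p̂)(1/n₁+1/n₂)) = √(0.2539·0.7461·0.0100512) = √(0.00190392) = 0.0436.
z = (0.2521 − 0.2857)/0.0436 = -0.0336/0.0436 = -0.77.
p-value = P(Z < -0.770) ≈ 0.2206.

z = -0.77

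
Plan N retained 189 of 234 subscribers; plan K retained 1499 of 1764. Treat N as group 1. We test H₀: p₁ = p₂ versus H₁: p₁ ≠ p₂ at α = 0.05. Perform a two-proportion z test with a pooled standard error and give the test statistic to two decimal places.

p̂₁ = 189/234 ≈ 0.8077, p̂₂ = 1499/1764 ≈ 0.8498.
Pooled p̂ = (189+1499)/(234+1764) = 1688/1998 = 0.8448.
SE = √(p̂(1−p̂)(1/n₁+1/n₂)) = √(0.8448·0.1552·0.0048404) = √(0.000634489) = 0.0252.
z = (0.8077 − 0.8498)/0.0252 = -0.0421/0.0252 = -1.67.
p-value = 2·P(Z > 1.671) ≈ 0.0948. With α = 0.05, fail to reject H₀.

z = -1.67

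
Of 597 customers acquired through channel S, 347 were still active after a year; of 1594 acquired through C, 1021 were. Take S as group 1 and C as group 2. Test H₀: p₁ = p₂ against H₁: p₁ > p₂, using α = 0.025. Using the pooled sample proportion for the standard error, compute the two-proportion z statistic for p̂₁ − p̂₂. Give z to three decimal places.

p̂₁ = 347/597 ≈ 0.58124, p̂₂ = 1021/1594 ≈ 0.64053.
Pooled p̂ = (347+1021)/(597+1594) = 1368/2191 = 0.62437.
SE = √(0.234531 × 0.00230239) = 0.02324.
z = (0.58124 − 0.64053)/0.02324 = -0.05929/0.02324 = -2.551.
p-value = P(Z > -2.551) ≈ 0.9946; since p > α = 0.025, fail to reject H₀.

z = -2.551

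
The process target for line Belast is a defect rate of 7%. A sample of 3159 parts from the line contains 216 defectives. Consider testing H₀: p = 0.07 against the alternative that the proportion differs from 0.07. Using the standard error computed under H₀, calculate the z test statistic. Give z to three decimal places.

z = -0.358

p̂ = 216/3159 ≈ 0.068376.
Under H₀, SE = √(0.07·0.93/3159) = √(2.06078e-05) = 0.004540.
z = (0.068376 − 0.07)/0.004540 = -0.001624/0.004540 = -0.358.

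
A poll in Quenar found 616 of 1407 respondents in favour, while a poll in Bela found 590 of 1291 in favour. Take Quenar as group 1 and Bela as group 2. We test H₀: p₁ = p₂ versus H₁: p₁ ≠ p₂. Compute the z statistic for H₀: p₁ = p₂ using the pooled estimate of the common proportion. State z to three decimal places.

p̂₁ = 616/1407 ≈ 0.43781, p̂₂ = 590/1291 ≈ 0.45701.
Pooled p̂ = (616+590)/(1407+1291) = 1206/2698 = 0.44700.
SE = √(p̂(1−p̂)(1/n₁+1/n₂)) = √(0.44700·0.55300·0.00148533) = √(0.000367159) = 0.01916.
z = (0.43781 − 0.45701)/0.01916 = -0.01920/0.01916 = -1.002.
Two-sided p-value ≈ 2·Φ(−1.002) = 0.3164.

z = -1.002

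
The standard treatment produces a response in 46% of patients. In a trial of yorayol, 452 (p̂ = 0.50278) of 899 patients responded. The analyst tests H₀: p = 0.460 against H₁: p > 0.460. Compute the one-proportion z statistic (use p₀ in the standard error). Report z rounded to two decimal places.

p̂ = 452/899 ≈ 0.50278.
Under H₀, SE = √(0.46·0.54/899) = √(0.000276307) = 0.01662.
z = (0.50278 − 0.46)/0.01662 = 0.04278/0.01662 = 2.57.

z = 2.57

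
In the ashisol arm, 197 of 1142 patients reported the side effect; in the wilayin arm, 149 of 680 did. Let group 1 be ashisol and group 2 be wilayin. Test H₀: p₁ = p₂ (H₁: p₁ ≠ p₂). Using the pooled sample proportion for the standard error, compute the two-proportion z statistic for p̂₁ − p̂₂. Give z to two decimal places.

p̂₁ = 197/1142 = 0.1725, p̂₂ = 149/680 = 0.2191.
Pooled p̂ = (197+149)/(1142+680) = 346/1822 = 0.1899.
SE = √(0.153839 × 0.00234624) = 0.0190.
z = (0.1725 − 0.2191)/0.0190 = -0.0466/0.0190 = -2.45.

z = -2.45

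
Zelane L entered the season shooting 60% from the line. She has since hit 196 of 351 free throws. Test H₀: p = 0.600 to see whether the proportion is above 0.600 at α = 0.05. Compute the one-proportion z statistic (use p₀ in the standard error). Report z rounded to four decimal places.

p̂ = 196/351 ≈ 0.558405.
Standard error under H₀: √(0.6×0.4/351) = 0.026149.
z = (0.558405 − 0.6)/0.026149 = -0.041595/0.026149 = -1.5907.
p-value = P(Z > -1.591) ≈ 0.9442, so at α = 0.05 we fail to reject H₀.

z = -1.5907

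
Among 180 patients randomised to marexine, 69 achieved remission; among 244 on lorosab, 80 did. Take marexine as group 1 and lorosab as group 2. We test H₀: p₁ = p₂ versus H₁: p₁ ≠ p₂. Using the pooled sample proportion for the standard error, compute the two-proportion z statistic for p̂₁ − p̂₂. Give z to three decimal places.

p̂₁ = 69/180 ≈ 0.38333, p̂₂ = 80/244 ≈ 0.32787.
Pooled p̂ = (69+80)/(180+244) = 149/424 = 0.35142.
SE = √(p̂(1−p̂)(1/n₁+1/n₂)) = √(0.35142·0.64858·0.00965392) = √(0.00220034) = 0.04691.
z = (0.38333 − 0.32787)/0.04691 = 0.05546/0.04691 = 1.182.
Two-sided p-value ≈ 2·Φ(−1.182) = 0.2370.

z = 1.182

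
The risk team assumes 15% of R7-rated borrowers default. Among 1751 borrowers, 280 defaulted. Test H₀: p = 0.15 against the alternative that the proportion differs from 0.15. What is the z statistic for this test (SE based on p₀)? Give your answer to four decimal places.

z = 1.1612

p̂ = 280/1751 ≈ 0.1599086.
SE = √(p₀(1−p₀)/n) = √(0.1275/1751) = 0.0085332.
z = (0.1599086 − 0.15)/0.0085332 = 0.0099086/0.0085332 = 1.1612.
p-value = 2·P(Z > 1.161) ≈ 0.2456.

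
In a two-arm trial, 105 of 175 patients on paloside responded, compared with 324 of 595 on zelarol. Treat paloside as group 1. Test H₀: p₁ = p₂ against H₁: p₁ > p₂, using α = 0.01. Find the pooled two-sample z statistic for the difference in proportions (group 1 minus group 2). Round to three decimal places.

z = 1.298

p̂₁ = 105/175 ≈ 0.60000, p̂₂ = 324/595 ≈ 0.54454.
Pooled p̂ = (105+324)/(175+595) = 429/770 = 0.55714.
SE = √(0.246735 × 0.00739496) = 0.04272.
z = (0.60000 − 0.54454)/0.04272 = 0.05546/0.04272 = 1.298.
p-value = P(Z > 1.298) ≈ 0.0971, so at α = 0.01 we fail to reject H₀.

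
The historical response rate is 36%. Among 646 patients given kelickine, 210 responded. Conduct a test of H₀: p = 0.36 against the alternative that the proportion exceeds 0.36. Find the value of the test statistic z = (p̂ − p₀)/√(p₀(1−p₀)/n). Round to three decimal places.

z = -1.849

p̂ = 210/646 ≈ 0.32508.
SE = √(p₀(1−p₀)/n) = √(0.2304/646) = 0.01889.
z = (0.32508 − 0.36)/0.01889 = -0.03492/0.01889 = -1.849.
p-value = P(Z > -1.849) ≈ 0.9678.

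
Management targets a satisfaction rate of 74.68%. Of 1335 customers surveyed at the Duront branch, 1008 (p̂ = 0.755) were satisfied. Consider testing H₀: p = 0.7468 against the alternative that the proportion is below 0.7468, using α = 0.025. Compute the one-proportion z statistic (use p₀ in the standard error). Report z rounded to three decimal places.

z = 0.694

p̂ = 1008/1335 ≈ 0.75506.
SE = √(p₀(1−p₀)/n) = √(0.18909/1335) = 0.01190.
z = (0.75506 − 0.7468)/0.01190 = 0.00826/0.01190 = 0.694.
p-value = P(Z < 0.694) ≈ 0.7561; since p > α = 0.025, fail to reject H₀.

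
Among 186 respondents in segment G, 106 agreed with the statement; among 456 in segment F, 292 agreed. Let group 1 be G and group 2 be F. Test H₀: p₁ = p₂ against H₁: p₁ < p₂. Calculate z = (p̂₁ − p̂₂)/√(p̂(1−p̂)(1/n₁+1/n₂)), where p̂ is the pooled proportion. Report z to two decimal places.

z = -1.67

p̂₁ = 106/186 ≈ 0.5699, p̂₂ = 292/456 ≈ 0.6404.
Pooled p̂ = (106+292)/(186+456) = 398/642 = 0.6199.
SE = √(0.235615 × 0.00756933) = 0.0422.
z = (0.5699 − 0.6404)/0.0422 = -0.0705/0.0422 = -1.67.
p-value = P(Z < -1.668) ≈ 0.0476.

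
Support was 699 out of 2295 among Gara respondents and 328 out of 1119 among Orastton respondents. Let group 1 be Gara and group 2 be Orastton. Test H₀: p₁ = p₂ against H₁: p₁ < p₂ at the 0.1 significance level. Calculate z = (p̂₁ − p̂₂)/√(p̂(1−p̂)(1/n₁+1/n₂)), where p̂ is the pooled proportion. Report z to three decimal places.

z = 0.685

p̂₁ = 699/2295 ≈ 0.30458, p̂₂ = 328/1119 ≈ 0.29312.
Pooled p̂ = (699+328)/(2295+1119) = 1027/3414 = 0.30082.
SE = √(0.210327 × 0.00132938) = 0.01672.
z = (0.30458 − 0.29312)/0.01672 = 0.01146/0.01672 = 0.685.
p-value = P(Z < 0.685) ≈ 0.7534, so at α = 0.1 we fail to reject H₀.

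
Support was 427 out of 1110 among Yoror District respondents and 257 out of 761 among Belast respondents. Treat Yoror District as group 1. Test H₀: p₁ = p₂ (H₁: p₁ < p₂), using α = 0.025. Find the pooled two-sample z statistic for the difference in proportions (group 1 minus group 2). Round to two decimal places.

p̂₁ = 427/1110 ≈ 0.3847, p̂₂ = 257/761 ≈ 0.3377.
Pooled p̂ = (427+257)/(1110+761) = 684/1871 = 0.3656.
SE = √(p̂(1−p̂)(1/n₁+1/n₂)) = √(0.3656·0.6344·0.00221496) = √(0.000513719) = 0.0227.
z = (0.3847 − 0.3377)/0.0227 = 0.0470/0.0227 = 2.07.
p-value = P(Z < 2.072) ≈ 0.9809. With α = 0.025, fail to reject H₀.

z = 2.07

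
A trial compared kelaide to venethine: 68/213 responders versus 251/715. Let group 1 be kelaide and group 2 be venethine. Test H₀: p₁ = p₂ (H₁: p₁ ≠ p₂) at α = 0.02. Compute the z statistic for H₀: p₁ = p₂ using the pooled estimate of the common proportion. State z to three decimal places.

p̂₁ = 68/213 ≈ 0.31925, p̂₂ = 251/715 ≈ 0.35105.
Pooled p̂ = (68+251)/(213+715) = 319/928 = 0.34375.
SE = √(0.225586 × 0.00609344) = 0.03708.
z = (0.31925 − 0.35105)/0.03708 = -0.03180/0.03708 = -0.858.
p-value = 2·P(Z > 0.858) ≈ 0.3911. With α = 0.02, fail to reject H₀.

z = -0.858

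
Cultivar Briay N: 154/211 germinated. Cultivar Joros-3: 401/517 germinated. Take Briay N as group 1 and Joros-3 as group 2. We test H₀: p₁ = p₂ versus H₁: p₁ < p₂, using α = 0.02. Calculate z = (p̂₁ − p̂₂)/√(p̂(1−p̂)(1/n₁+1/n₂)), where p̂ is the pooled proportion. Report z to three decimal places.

z = -1.316

p̂₁ = 154/211 = 0.72986, p̂₂ = 401/517 = 0.77563.
Pooled p̂ = (154+401)/(211+517) = 555/728 = 0.76236.
SE = √(0.181166 × 0.00667357) = 0.03477.
z = (0.72986 − 0.77563)/0.03477 = -0.04577/0.03477 = -1.316.
p-value = P(Z < -1.316) ≈ 0.0940; since p > α = 0.02, fail to reject H₀.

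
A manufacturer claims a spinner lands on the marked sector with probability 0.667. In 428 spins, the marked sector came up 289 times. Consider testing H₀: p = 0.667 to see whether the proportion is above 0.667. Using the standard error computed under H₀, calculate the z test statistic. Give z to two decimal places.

z = 0.36

p̂ = 289/428 = 0.6752.
SE = √(p₀(1−p₀)/n) = √(0.22211/428) = 0.0228.
z = (0.6752 − 0.667)/0.0228 = 0.0082/0.0228 = 0.36.
p-value = P(Z > 0.361) ≈ 0.3589.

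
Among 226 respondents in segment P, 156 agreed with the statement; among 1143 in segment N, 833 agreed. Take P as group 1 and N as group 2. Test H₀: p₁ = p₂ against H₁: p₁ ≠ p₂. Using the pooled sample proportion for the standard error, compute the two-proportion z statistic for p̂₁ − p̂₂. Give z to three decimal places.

p̂₁ = 156/226 = 0.690265, p̂₂ = 833/1143 = 0.728784.
Pooled p̂ = (156+833)/(226+1143) = 989/1369 = 0.722425.
SE = √(p̂(1−p̂)(1/n₁+1/n₂)) = √(0.722425·0.277575·0.00529967) = √(0.00106273) = 0.032599.
z = (0.690265 − 0.728784)/0.032599 = -0.038519/0.032599 = -1.182.
Two-sided p-value ≈ 2·Φ(−1.182) = 0.2374.

z = -1.182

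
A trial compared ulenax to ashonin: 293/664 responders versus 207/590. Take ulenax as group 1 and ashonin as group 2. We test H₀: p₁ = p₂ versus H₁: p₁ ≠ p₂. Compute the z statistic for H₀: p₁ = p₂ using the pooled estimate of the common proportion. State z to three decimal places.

z = 3.264

p̂₁ = 293/664 = 0.44127, p̂₂ = 207/590 = 0.35085.
Pooled p̂ = (293+207)/(664+590) = 500/1254 = 0.39872.
SE = √(0.239743 × 0.00320094) = 0.02770.
z = (0.44127 − 0.35085)/0.02770 = 0.09042/0.02770 = 3.264.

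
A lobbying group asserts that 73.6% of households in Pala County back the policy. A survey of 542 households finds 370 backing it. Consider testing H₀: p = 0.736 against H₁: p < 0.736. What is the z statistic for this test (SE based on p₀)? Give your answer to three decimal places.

p̂ = 370/542 = 0.682657.
SE = √(p₀(1−p₀)/n) = √(0.1943/542) = 0.018934.
z = (0.682657 − 0.736)/0.018934 = -0.053343/0.018934 = -2.817.

z = -2.817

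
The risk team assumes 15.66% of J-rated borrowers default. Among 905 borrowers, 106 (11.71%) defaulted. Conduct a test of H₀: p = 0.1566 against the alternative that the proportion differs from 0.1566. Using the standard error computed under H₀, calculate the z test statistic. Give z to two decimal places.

z = -3.27

p̂ = 106/905 = 0.11713.
SE = √(p₀(1−p₀)/n) = √(0.13208/905) = 0.01208.
z = (0.11713 − 0.1566)/0.01208 = -0.03947/0.01208 = -3.27.
p-value = 2·P(Z > 3.267) ≈ 0.0011.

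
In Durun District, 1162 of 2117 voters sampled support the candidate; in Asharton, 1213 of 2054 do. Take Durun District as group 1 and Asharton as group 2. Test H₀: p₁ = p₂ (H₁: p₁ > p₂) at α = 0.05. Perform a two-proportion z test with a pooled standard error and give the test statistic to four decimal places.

p̂₁ = 1162/2117 ≈ 0.5488899, p̂₂ = 1213/2054 ≈ 0.5905550.
Pooled p̂ = (1162+1213)/(2117+2054) = 2375/4171 = 0.5694078.
SE = √(0.245183 × 0.000959221) = 0.0153357.
z = (0.5488899 − 0.5905550)/0.0153357 = -0.0416651/0.0153357 = -2.7169.
p-value = P(Z > -2.717) ≈ 0.9967; since p > α = 0.05, fail to reject H₀.

z = -2.7169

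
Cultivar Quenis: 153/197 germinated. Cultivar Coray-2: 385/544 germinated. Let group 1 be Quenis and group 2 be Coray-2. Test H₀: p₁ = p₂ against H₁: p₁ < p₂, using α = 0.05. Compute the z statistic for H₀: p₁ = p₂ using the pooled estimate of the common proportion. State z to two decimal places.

p̂₁ = 153/197 ≈ 0.7766, p̂₂ = 385/544 ≈ 0.7077.
Pooled p̂ = (153+385)/(197+544) = 538/741 = 0.7260.
SE = √(0.198903 × 0.00691438) = 0.0371.
z = (0.7766 − 0.7077)/0.0371 = 0.0689/0.0371 = 1.86.
p-value = P(Z < 1.859) ≈ 0.9685, so at α = 0.05 we fail to reject H₀.

z = 1.86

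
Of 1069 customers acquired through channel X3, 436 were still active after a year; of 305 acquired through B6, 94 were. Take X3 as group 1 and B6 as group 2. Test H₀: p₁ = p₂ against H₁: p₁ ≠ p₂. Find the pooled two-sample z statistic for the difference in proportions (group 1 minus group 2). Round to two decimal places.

z = 3.15

p̂₁ = 436/1069 = 0.40786, p̂₂ = 94/305 = 0.30820.
Pooled p̂ = (436+94)/(1069+305) = 530/1374 = 0.38574.
SE = √(0.236944 × 0.00421414) = 0.03160.
z = (0.40786 − 0.30820)/0.03160 = 0.09966/0.03160 = 3.15.
p-value = 2·P(Z > 3.154) ≈ 0.0016.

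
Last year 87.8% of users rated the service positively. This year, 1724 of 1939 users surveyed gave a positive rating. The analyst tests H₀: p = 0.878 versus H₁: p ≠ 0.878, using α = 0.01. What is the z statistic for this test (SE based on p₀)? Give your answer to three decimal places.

p̂ = 1724/1939 ≈ 0.889118.
SE = √(p₀(1−p₀)/n) = √(0.10712/1939) = 0.007433.
z = (0.889118 − 0.878)/0.007433 = 0.011118/0.007433 = 1.496.
Two-sided p-value ≈ 2·Φ(−1.496) = 0.1347. With α = 0.01, fail to reject H₀.

z = 1.496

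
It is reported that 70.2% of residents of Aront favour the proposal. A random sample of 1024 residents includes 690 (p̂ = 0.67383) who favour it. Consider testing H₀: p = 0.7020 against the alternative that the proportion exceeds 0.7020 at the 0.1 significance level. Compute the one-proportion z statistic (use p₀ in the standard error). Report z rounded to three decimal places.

z = -1.971

p̂ = 690/1024 = 0.67383.
Under H₀, SE = √(0.702·0.298/1024) = √(0.000204293) = 0.01429.
z = (0.67383 − 0.702)/0.01429 = -0.02817/0.01429 = -1.971.
p-value = P(Z > -1.971) ≈ 0.9756. With α = 0.1, fail to reject H₀.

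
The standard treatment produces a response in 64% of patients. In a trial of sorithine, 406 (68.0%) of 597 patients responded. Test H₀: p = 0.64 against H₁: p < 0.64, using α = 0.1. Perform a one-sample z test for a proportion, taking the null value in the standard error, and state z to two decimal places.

p̂ = 406/597 ≈ 0.68007.
Standard error under H₀: √(0.64×0.36/597) = 0.01965.
z = (0.68007 − 0.64)/0.01965 = 0.04007/0.01965 = 2.04.
p-value = P(Z < 2.040) ≈ 0.9793, so at α = 0.1 we fail to reject H₀.

z = 2.04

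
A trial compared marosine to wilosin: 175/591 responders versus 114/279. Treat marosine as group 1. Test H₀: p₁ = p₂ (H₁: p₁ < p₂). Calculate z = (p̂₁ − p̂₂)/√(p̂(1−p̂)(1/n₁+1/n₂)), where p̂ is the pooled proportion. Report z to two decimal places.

p̂₁ = 175/591 ≈ 0.2961, p̂₂ = 114/279 ≈ 0.4086.
Pooled p̂ = (175+114)/(591+279) = 289/870 = 0.3322.
SE = √(0.221838 × 0.00527628) = 0.0342.
z = (0.2961 − 0.4086)/0.0342 = -0.1125/0.0342 = -3.29.

z = -3.29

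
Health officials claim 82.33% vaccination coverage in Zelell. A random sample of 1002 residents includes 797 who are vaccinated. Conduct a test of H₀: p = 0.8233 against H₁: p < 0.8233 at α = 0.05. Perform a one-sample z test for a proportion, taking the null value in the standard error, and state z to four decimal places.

z = -2.3147

p̂ = 797/1002 = 0.7954092.
Standard error under H₀: √(0.8233×0.1767/1002) = 0.0120493.
z = (0.7954092 − 0.8233)/0.0120493 = -0.0278908/0.0120493 = -2.3147.
p-value = P(Z < -2.315) ≈ 0.0103; since p < α = 0.05, reject H₀.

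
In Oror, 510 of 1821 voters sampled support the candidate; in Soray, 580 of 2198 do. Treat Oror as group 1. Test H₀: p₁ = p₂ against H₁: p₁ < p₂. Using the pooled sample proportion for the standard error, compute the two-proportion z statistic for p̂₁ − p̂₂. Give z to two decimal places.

z = 1.15

p̂₁ = 510/1821 ≈ 0.2801, p̂₂ = 580/2198 ≈ 0.2639.
Pooled p̂ = (510+580)/(1821+2198) = 1090/4019 = 0.2712.
SE = √(0.197656 × 0.00100411) = 0.0141.
z = (0.2801 − 0.2639)/0.0141 = 0.0162/0.0141 = 1.15.
p-value = P(Z < 1.149) ≈ 0.8748.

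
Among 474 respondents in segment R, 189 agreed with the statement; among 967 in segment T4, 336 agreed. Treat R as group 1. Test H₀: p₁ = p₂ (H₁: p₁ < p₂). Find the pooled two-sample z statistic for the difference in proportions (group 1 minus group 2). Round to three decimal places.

z = 1.900

p̂₁ = 189/474 ≈ 0.39873, p̂₂ = 336/967 ≈ 0.34747.
Pooled p̂ = (189+336)/(474+967) = 525/1441 = 0.36433.
SE = √(p̂(1−p̂)(1/n₁+1/n₂)) = √(0.36433·0.63567·0.00314383) = √(0.000728092) = 0.02698.
z = (0.39873 − 0.34747)/0.02698 = 0.05126/0.02698 = 1.900.
p-value = P(Z < 1.900) ≈ 0.9713.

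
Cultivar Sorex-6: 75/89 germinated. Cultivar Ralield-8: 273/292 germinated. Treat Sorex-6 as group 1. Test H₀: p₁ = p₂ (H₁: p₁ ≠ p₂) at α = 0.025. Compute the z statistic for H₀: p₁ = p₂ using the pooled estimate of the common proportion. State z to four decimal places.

p̂₁ = 75/89 = 0.842697, p̂₂ = 273/292 = 0.934932.
Pooled p̂ = (75+273)/(89+292) = 348/381 = 0.913386.
SE = √(p̂(1−p̂)(1/n₁+1/n₂)) = √(0.913386·0.086614·0.0146606) = √(0.00115983) = 0.034056.
z = (0.842697 − 0.934932)/0.034056 = -0.092235/0.034056 = -2.7083.
Two-sided p-value ≈ 2·Φ(−2.708) = 0.0068. With α = 0.025, reject H₀.

z = -2.7083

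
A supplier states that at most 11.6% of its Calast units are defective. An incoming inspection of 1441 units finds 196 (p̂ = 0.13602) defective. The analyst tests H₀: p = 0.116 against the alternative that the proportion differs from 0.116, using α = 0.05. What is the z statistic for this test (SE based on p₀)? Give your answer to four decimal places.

p̂ = 196/1441 ≈ 0.136017.
SE = √(p₀(1−p₀)/n) = √(0.10254/1441) = 0.008436.
z = (0.136017 − 0.116)/0.008436 = 0.020017/0.008436 = 2.3728.
p-value = 2·P(Z > 2.373) ≈ 0.0177, so at α = 0.05 we reject H₀.

z = 2.3728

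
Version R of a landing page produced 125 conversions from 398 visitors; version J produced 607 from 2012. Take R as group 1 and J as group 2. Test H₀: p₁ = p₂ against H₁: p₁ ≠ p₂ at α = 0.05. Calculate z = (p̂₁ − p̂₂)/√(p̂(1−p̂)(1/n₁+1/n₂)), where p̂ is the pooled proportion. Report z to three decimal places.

z = 0.491

p̂₁ = 125/398 ≈ 0.31407, p̂₂ = 607/2012 ≈ 0.30169.
Pooled p̂ = (125+607)/(398+2012) = 732/2410 = 0.30373.
SE = √(p̂(1−p̂)(1/n₁+1/n₂)) = √(0.30373·0.69627·0.00300958) = √(0.000636466) = 0.02523.
z = (0.31407 − 0.30169)/0.02523 = 0.01238/0.02523 = 0.491.
p-value = 2·P(Z > 0.491) ≈ 0.6236. With α = 0.05, fail to reject H₀.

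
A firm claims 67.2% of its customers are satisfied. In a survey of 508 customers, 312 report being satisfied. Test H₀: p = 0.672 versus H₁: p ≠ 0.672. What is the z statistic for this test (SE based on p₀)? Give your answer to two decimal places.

p̂ = 312/508 = 0.6142.
SE = √(p₀(1−p₀)/n) = √(0.22042/508) = 0.0208.
z = (0.6142 − 0.672)/0.0208 = -0.0578/0.0208 = -2.78.

z = -2.78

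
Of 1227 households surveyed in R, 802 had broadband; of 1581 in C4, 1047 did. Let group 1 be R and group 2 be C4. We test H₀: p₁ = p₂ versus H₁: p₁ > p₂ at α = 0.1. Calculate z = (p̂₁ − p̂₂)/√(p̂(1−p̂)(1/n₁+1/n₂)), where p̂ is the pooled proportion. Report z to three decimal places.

z = -0.477

p̂₁ = 802/1227 = 0.65363, p̂₂ = 1047/1581 = 0.66224.
Pooled p̂ = (802+1047)/(1227+1581) = 1849/2808 = 0.65848.
SE = √(0.224885 × 0.00144751) = 0.01804.
z = (0.65363 − 0.66224)/0.01804 = -0.00861/0.01804 = -0.477.
p-value = P(Z > -0.477) ≈ 0.6834; since p > α = 0.1, fail to reject H₀.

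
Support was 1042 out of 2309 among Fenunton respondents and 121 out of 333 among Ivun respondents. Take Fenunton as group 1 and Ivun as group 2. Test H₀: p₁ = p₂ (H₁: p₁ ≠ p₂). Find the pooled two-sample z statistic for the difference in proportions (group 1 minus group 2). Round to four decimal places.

p̂₁ = 1042/2309 = 0.451278, p̂₂ = 121/333 = 0.363363.
Pooled p̂ = (1042+121)/(2309+333) = 1163/2642 = 0.440197.
SE = √(0.246424 × 0.00343609) = 0.029099.
z = (0.451278 − 0.363363)/0.029099 = 0.087915/0.029099 = 3.0212.
Two-sided p-value ≈ 2·Φ(−3.021) = 0.0025.

z = 3.0212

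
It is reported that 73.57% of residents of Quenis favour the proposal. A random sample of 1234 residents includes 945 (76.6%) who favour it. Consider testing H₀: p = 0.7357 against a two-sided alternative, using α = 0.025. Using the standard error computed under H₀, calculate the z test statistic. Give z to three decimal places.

z = 2.398

p̂ = 945/1234 = 0.76580.
Standard error under H₀: √(0.7357×0.2643/1234) = 0.01255.
z = (0.76580 − 0.7357)/0.01255 = 0.03010/0.01255 = 2.398.
Two-sided p-value ≈ 2·Φ(−2.398) = 0.0165, so at α = 0.025 we reject H₀.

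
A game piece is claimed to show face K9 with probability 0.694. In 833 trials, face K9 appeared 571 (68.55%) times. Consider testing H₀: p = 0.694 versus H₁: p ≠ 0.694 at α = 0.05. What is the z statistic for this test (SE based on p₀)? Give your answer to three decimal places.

p̂ = 571/833 = 0.68547.
Under H₀, SE = √(0.694·0.306/833) = √(0.000254939) = 0.01597.
z = (0.68547 − 0.694)/0.01597 = -0.00853/0.01597 = -0.534.
Two-sided p-value ≈ 2·Φ(−0.534) = 0.5934; since p > α = 0.05, fail to reject H₀.

z = -0.534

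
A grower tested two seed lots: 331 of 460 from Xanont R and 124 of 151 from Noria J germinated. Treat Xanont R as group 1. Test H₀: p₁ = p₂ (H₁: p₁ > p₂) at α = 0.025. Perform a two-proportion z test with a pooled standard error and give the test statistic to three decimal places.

p̂₁ = 331/460 ≈ 0.71957, p̂₂ = 124/151 ≈ 0.82119.
Pooled p̂ = (331+124)/(460+151) = 455/611 = 0.74468.
SE = √(p̂(1−p̂)(1/n₁+1/n₂)) = √(0.74468·0.25532·0.00879643) = √(0.00167248) = 0.04090.
z = (0.71957 − 0.82119)/0.04090 = -0.10162/0.04090 = -2.485.
p-value = P(Z > -2.485) ≈ 0.9935. With α = 0.025, fail to reject H₀.

z = -2.485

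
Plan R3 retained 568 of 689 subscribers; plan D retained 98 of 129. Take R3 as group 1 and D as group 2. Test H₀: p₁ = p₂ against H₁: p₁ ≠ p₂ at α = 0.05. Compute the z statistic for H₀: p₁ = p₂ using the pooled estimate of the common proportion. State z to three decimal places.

z = 1.734

p̂₁ = 568/689 = 0.82438, p̂₂ = 98/129 = 0.75969.
Pooled p̂ = (568+98)/(689+129) = 666/818 = 0.81418.
SE = √(0.15129 × 0.00920332) = 0.03731.
z = (0.82438 − 0.75969)/0.03731 = 0.06469/0.03731 = 1.734.
Two-sided p-value ≈ 2·Φ(−1.734) = 0.0830, so at α = 0.05 we fail to reject H₀.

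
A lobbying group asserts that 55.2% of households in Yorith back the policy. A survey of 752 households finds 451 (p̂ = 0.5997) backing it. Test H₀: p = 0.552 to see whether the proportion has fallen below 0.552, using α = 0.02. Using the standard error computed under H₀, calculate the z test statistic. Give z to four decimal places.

z = 2.6323

p̂ = 451/752 ≈ 0.599734.
Standard error under H₀: √(0.552×0.448/752) = 0.018134.
z = (0.599734 − 0.552)/0.018134 = 0.047734/0.018134 = 2.6323.
p-value = P(Z < 2.632) ≈ 0.9958; since p > α = 0.02, fail to reject H₀.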